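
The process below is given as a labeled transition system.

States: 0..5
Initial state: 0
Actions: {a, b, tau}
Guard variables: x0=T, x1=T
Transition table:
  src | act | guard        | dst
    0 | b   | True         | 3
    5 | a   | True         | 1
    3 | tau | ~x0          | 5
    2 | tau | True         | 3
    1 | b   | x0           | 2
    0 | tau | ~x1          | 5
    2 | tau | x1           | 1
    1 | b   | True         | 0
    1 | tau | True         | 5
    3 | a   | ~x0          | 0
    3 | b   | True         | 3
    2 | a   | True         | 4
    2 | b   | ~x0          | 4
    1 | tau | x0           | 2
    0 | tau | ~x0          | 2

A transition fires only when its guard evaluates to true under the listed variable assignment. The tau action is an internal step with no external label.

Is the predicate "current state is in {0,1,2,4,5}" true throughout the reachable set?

Inv-set: {0,1,2,4,5}
Reach set: {0,3}
  0: ✓
  3: outside
counterexample path to 3: b

Answer: INVARIANT VIOLATED at state 3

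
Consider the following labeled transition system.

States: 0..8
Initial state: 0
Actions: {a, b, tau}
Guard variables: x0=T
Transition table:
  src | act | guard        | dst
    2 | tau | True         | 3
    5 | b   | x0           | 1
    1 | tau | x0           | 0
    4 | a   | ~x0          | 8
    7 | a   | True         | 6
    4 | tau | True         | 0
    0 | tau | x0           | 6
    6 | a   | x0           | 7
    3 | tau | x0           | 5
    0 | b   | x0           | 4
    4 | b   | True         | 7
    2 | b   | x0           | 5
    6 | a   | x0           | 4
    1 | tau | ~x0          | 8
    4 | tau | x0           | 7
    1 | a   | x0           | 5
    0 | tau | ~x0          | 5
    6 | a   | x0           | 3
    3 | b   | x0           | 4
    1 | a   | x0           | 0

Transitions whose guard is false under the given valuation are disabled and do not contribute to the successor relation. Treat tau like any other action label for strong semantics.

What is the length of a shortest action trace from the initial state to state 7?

Layered search for 7:
  Layer 0: {0}
  Layer 1: {4,6}
  Layer 2: {3,7}
depth(7)=2, e.g. b·b

Answer: 2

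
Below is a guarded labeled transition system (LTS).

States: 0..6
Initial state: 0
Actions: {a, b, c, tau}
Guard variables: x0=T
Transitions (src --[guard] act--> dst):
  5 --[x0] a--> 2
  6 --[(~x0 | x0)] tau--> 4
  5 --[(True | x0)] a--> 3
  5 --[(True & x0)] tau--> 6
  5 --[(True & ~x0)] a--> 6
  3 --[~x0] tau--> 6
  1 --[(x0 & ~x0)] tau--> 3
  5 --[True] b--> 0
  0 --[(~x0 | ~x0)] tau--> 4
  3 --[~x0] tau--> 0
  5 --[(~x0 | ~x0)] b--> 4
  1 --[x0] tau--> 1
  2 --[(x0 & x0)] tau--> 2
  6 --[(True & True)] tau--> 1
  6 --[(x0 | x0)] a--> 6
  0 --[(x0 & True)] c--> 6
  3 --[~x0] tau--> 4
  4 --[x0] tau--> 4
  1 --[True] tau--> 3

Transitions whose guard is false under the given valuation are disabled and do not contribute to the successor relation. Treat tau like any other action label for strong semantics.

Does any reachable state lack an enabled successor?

Reach set: {0,1,3,4,6}
  0: c→6  [1 exit(s)]
  1: tau→1  tau→3  [2 exit(s)]
  3: ∅  [STUCK]
  4: tau→4  [1 exit(s)]
  6: a→6  tau→1  tau→4  [3 exit(s)]
trace reaching 3: c·tau·tau

Answer: DEADLOCK at state 3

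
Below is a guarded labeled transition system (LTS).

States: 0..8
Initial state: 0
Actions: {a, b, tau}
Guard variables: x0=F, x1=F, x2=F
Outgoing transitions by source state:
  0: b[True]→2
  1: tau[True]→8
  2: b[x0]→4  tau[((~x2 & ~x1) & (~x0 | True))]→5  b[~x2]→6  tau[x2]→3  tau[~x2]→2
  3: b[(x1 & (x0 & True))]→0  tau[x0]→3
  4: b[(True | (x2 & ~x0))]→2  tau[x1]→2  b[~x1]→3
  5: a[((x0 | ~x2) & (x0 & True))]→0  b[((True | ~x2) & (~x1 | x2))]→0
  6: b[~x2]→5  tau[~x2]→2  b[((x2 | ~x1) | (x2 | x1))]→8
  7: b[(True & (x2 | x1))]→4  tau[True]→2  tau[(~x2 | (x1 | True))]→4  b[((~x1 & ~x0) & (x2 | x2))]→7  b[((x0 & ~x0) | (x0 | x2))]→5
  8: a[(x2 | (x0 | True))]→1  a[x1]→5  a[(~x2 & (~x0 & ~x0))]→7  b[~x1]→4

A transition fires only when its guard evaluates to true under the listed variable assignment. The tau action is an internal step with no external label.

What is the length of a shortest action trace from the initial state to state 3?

Answer: 5

Analysis:
BFS to 3:
  Layer 0: {0}
  Layer 1: {2}
  Layer 2: {5,6}
  Layer 3: {8}
  Layer 4: {1,4,7}
  Layer 5: {3}
3 enters at depth 5; path b·b·b·b·b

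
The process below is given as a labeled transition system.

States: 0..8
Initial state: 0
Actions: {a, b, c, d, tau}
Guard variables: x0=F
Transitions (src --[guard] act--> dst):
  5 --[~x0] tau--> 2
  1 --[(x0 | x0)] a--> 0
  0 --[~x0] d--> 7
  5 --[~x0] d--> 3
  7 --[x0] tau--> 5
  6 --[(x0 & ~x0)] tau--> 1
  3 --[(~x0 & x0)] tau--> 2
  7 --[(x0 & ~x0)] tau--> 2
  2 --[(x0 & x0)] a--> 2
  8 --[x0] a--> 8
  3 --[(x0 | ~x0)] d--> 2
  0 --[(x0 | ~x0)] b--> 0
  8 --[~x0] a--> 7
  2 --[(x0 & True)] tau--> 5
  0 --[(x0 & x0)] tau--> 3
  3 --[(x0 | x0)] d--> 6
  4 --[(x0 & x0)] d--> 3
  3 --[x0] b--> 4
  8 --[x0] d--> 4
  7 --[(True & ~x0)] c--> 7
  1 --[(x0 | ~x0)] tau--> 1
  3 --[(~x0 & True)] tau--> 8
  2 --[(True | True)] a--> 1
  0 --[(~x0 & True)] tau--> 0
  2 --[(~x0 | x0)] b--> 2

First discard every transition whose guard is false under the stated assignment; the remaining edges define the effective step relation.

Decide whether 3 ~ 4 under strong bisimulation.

Refine partition for ~:
  P[0] = {{0,1,2,3,4,5,6,7,8}}
  P[1] = {{0},{1},{2},{3,5},{4,6},{7},{8}}
  P[2] = {{0},{1},{2},{3},{4,6},{5},{7},{8}}
stable after 3 split(s): 8 block(s)
class of 3: {3}; class of 4: {4,6}

Answer: NOT BISIMILAR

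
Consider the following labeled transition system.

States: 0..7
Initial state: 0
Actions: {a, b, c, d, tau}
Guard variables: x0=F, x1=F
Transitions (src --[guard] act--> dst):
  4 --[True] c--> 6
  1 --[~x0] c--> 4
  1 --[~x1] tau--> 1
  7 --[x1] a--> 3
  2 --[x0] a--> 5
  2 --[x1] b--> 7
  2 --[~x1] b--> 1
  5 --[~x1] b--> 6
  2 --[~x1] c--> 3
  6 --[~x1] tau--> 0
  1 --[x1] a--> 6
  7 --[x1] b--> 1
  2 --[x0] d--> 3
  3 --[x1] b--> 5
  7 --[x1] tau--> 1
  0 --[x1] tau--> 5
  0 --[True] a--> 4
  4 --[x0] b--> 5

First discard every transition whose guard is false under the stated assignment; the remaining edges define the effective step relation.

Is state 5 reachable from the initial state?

8 transition(s) survive guard evaluation.
L0 = {0}
L1 = {4}  total {0,4}
L2 = {6}  total {0,4,6}
Reach set: {0,4,6}

Answer: UNREACHABLE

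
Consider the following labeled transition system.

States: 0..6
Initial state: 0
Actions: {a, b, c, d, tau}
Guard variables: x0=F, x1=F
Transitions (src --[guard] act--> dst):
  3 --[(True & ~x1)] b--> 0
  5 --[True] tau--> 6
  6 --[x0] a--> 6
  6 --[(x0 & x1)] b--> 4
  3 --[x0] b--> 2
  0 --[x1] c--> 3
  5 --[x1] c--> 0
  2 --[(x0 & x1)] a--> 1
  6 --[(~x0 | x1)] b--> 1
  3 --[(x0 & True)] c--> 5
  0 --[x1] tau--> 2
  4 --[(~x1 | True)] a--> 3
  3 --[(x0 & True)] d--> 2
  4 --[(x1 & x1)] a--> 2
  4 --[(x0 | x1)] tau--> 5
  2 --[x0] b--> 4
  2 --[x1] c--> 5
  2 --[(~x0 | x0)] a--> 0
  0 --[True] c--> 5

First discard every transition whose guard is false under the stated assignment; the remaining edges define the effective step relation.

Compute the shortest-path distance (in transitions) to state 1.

Answer: 3

Trace:
Layered search for 1:
  depth 0: {0}
  depth 1: {5}
  depth 2: {6}
  depth 3: {1}
first hit 1 at d=3 via c·tau·b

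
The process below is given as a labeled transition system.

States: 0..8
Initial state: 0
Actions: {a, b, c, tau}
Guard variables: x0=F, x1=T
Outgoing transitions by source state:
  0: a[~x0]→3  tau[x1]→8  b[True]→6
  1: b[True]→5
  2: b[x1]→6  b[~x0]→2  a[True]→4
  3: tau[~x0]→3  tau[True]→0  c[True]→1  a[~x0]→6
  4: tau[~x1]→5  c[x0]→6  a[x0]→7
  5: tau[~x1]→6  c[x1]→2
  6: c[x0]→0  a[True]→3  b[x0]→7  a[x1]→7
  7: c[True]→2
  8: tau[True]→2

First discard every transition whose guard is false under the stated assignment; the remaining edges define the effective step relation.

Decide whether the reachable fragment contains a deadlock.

Answer: DEADLOCK at state 4

Analysis:
Reachable = {0,1,2,3,4,5,6,7,8}
  0: a→3  b→6  tau→8  [3 out]
  1: b→5  [1 out]
  2: a→4  b→2  b→6  [3 out]
  3: a→6  c→1  tau→0  tau→3  [4 out]
  4: ∅  [no exit]
  5: c→2  [1 out]
  6: a→3  a→7  [2 out]
  7: c→2  [1 out]
  8: tau→2  [1 out]
witness 4: tau·tau·a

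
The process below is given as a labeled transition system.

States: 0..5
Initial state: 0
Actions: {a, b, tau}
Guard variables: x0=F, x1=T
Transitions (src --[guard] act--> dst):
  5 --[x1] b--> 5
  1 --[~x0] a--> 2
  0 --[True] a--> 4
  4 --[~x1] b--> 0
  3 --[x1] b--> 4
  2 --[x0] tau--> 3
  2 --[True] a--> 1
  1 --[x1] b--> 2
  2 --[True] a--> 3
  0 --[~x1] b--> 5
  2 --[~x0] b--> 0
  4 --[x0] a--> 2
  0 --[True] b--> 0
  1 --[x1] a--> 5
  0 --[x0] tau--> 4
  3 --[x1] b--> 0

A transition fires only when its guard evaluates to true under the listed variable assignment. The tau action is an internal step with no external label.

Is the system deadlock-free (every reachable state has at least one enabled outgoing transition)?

Answer: DEADLOCK at state 4

Analysis:
Reachable = {0,4}
  0: a→4  b→0  [2 out]
  4: ∅  [no exit]
trace reaching 4: a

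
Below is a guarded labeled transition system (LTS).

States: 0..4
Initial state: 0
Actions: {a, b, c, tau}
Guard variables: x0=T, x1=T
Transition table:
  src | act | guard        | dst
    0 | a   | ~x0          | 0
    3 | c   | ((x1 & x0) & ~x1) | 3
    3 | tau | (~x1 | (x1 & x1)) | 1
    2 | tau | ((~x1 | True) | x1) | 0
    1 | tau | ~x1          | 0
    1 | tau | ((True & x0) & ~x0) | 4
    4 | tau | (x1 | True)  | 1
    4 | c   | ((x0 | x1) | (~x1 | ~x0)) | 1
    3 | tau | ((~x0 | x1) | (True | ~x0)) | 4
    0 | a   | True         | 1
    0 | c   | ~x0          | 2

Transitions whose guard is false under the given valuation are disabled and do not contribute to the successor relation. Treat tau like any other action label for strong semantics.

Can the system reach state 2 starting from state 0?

Guard filter leaves 6 enabled edge(s).
depth 0: {0}
depth 1: {1}  cumulative {0,1}
Reachable = {0,1}

Answer: UNREACHABLE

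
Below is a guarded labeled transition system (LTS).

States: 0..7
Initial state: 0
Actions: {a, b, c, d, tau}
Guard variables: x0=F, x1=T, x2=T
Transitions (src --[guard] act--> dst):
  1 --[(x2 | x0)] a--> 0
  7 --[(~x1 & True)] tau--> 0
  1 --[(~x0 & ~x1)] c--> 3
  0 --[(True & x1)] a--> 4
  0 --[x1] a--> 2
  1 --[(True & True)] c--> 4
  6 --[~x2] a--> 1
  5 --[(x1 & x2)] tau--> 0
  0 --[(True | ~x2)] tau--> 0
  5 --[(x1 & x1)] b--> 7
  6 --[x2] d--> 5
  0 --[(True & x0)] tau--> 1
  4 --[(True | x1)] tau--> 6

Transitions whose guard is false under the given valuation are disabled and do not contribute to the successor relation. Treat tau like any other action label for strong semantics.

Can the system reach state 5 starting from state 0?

Answer: REACHABLE

Analysis:
Guard filter leaves 9 enabled edge(s).
L0 = {0}
L1 = {2,4}  now seen {0,2,4}
L2 = {6}  now seen {0,2,4,6}
L3 = {5}  now seen {0,2,4,5,6}
L4 = {7}  now seen {0,2,4,5,6,7}
Reach set: {0,2,4,5,6,7}
witness 5: a·tau·d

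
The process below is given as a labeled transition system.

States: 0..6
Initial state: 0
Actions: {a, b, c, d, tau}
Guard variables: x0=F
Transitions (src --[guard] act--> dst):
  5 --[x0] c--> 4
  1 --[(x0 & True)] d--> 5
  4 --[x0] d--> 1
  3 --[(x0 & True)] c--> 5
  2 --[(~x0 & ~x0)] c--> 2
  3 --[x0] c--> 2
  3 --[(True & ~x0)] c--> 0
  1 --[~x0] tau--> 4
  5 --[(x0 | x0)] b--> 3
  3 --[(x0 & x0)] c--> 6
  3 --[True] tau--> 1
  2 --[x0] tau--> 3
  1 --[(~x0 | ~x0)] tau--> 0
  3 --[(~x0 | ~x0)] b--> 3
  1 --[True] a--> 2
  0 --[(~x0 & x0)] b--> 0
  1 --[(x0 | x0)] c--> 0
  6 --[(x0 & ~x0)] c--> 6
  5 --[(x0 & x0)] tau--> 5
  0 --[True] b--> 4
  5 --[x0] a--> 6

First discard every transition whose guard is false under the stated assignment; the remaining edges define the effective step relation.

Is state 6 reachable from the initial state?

Answer: UNREACHABLE

Analysis:
8 transition(s) survive guard evaluation.
L0 = {0}
L1 = {4}  now seen {0,4}
R = {0,4}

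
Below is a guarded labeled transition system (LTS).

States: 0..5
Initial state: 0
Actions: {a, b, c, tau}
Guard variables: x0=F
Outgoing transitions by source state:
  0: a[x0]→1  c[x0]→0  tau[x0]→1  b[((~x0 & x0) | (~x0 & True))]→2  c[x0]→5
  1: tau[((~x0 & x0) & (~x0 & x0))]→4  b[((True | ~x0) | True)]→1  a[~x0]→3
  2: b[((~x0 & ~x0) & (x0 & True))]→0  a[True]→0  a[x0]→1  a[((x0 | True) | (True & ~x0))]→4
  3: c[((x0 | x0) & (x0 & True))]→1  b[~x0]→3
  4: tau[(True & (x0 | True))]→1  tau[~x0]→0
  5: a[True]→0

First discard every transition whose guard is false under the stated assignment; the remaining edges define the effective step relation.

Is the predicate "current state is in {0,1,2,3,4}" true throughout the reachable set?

Safe = {0,1,2,3,4}
Reach set: {0,1,2,3,4}
  0: ok
  1: ok
  2: ok
  3: ok
  4: ok

Answer: INVARIANT HOLDS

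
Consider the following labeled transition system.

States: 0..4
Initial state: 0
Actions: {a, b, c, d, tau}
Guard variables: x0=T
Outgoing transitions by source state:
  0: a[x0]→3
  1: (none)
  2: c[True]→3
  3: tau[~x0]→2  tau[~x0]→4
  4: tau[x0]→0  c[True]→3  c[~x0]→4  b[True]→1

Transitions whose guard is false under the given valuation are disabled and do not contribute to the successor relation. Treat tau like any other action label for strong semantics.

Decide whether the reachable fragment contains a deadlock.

Answer: DEADLOCK at state 3

Analysis:
Reachable = {0,3}
  0: a→3  [1 out]
  3: ∅  [deadlock]
witness 3: a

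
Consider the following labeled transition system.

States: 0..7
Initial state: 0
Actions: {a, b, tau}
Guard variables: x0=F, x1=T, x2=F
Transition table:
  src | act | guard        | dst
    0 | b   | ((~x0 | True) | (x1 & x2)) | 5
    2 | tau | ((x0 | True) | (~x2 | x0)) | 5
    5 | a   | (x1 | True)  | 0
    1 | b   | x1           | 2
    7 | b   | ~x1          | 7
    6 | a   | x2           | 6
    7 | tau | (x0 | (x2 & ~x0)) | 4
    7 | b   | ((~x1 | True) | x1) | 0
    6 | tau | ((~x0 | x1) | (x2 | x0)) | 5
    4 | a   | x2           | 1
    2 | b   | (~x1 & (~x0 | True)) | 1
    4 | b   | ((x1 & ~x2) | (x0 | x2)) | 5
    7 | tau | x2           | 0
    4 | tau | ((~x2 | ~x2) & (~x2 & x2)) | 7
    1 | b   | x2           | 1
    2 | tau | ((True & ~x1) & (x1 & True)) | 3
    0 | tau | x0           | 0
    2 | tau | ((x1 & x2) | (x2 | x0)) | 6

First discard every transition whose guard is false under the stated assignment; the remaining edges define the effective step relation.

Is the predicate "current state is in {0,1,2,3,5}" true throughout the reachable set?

Answer: INVARIANT HOLDS

Trace:
Allowed set {0,1,2,3,5}
Reach set: {0,5}
  0: ok
  5: ok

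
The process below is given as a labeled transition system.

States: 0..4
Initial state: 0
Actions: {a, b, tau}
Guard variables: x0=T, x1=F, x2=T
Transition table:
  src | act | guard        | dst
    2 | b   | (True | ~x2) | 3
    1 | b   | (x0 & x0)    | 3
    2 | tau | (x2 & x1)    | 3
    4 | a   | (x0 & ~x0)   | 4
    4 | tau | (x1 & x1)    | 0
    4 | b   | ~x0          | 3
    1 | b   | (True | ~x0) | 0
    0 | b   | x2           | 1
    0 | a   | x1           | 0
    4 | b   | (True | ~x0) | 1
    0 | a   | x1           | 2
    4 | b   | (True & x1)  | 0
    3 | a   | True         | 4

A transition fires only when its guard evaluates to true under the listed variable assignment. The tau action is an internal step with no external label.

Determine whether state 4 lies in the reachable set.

After dropping false guards: 6 live edges.
Layer 0: {0}
Layer 1: {1}  total {0,1}
Layer 2: {3}  total {0,1,3}
Layer 3: {4}  total {0,1,3,4}
R = {0,1,3,4}
trace reaching 4: b·b·a

Answer: REACHABLE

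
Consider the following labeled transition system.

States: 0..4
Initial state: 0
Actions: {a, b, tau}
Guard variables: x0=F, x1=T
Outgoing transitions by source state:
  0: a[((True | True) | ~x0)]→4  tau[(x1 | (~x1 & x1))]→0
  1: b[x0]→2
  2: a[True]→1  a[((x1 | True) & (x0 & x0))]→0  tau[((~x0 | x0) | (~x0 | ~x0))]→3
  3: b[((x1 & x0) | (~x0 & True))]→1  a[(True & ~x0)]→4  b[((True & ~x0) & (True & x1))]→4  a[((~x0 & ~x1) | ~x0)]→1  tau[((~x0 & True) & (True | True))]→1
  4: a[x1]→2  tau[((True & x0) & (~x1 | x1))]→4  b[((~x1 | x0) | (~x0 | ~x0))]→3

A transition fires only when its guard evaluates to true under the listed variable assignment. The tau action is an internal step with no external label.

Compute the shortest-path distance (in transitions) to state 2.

Breadth-first toward 2:
  depth 0: {0}
  depth 1: {4}
  depth 2: {2,3}
depth(2)=2, e.g. a·a

Answer: 2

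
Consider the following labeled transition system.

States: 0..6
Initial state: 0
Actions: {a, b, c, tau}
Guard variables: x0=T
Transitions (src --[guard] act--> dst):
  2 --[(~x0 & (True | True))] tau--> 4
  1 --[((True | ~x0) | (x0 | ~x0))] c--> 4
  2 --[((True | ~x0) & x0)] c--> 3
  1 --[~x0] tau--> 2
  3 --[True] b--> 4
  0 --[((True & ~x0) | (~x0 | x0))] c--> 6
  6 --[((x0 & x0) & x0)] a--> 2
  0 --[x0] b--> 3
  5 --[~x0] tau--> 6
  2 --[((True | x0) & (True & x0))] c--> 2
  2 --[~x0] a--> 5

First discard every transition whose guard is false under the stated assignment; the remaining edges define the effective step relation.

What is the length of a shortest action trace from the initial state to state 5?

Breadth-first toward 5:
  Layer 0: {0}
  Layer 1: {3,6}
  Layer 2: {2,4}
5 never appears.

Answer: UNREACHABLE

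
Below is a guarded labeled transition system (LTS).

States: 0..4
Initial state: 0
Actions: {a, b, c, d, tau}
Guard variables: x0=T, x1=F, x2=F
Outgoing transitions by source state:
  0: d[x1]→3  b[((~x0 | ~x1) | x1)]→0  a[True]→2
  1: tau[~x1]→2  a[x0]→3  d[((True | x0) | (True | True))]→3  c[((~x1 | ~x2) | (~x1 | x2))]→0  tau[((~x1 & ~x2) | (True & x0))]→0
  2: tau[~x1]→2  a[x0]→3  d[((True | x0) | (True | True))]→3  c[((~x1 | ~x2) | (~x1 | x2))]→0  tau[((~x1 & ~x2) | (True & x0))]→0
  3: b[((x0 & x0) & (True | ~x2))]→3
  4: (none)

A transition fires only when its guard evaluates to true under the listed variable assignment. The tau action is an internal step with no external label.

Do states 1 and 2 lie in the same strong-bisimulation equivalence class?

Bisimulation quotient by refinement:
  round 0: {{0,1,2,3,4}}
  round 1: {{0},{1,2},{3},{4}}
Fixed point at round 2; 4 class(es).
class of 1: {1,2}; class of 2: {1,2}

Answer: BISIMILAR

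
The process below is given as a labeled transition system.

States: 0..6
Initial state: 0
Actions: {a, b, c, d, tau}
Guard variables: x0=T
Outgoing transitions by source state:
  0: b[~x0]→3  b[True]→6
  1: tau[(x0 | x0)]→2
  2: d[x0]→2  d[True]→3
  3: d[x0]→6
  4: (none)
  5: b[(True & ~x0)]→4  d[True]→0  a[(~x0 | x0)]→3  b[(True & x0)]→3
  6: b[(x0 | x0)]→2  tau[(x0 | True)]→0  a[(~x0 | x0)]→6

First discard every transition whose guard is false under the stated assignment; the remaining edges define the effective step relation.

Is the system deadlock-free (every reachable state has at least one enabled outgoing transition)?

Answer: DEADLOCK-FREE

Working:
Reachable = {0,2,3,6}
  0: b→6  [1 out]
  2: d→2  d→3  [2 out]
  3: d→6  [1 out]
  6: a→6  b→2  tau→0  [3 out]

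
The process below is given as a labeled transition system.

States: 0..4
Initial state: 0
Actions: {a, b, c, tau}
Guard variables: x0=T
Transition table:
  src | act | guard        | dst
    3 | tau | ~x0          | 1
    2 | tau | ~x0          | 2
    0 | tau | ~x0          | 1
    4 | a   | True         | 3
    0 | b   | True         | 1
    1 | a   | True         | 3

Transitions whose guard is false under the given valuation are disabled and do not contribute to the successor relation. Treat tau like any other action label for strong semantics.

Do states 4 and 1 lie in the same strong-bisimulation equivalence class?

Answer: BISIMILAR

Trace:
Bisimulation quotient by refinement:
  round 0: {{0,1,2,3,4}}
  round 1: {{0},{1,4},{2,3}}
Fixed point at round 2; 3 class(es).
class of 4: {1,4}; class of 1: {1,4}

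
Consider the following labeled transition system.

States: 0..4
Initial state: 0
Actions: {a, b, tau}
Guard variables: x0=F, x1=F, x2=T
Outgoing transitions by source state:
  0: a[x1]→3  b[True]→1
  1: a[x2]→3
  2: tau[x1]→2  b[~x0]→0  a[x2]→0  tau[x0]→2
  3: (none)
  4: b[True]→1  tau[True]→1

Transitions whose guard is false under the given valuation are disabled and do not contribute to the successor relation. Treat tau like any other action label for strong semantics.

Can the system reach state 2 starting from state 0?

Answer: UNREACHABLE

Working:
6 transition(s) survive guard evaluation.
Layer 0: {0}
Layer 1: {1}  now seen {0,1}
Layer 2: {3}  now seen {0,1,3}
Reach set: {0,1,3}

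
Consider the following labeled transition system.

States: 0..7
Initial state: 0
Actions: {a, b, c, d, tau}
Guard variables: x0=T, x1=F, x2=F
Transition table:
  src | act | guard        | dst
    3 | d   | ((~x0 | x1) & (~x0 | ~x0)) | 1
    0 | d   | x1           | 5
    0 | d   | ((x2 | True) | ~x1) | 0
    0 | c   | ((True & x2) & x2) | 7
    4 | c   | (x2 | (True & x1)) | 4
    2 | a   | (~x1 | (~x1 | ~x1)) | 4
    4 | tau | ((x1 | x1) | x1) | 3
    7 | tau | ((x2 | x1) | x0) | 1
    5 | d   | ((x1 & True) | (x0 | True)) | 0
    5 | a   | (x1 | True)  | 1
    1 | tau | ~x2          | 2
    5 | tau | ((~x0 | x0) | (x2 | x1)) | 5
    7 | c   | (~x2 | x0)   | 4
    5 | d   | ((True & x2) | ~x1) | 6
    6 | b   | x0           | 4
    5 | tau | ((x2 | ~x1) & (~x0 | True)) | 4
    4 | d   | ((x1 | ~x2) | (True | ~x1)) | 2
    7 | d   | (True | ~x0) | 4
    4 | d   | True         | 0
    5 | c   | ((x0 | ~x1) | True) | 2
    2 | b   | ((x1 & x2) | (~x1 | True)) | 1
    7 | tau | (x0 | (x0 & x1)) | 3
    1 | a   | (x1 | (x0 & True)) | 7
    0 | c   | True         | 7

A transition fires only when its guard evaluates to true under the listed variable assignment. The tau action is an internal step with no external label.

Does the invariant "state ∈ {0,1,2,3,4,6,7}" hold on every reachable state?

Answer: INVARIANT HOLDS

Working:
Allowed set {0,1,2,3,4,6,7}
Reach set: {0,1,2,3,4,7}
  0: ok
  1: ok
  2: ok
  3: ok
  4: ok
  7: ok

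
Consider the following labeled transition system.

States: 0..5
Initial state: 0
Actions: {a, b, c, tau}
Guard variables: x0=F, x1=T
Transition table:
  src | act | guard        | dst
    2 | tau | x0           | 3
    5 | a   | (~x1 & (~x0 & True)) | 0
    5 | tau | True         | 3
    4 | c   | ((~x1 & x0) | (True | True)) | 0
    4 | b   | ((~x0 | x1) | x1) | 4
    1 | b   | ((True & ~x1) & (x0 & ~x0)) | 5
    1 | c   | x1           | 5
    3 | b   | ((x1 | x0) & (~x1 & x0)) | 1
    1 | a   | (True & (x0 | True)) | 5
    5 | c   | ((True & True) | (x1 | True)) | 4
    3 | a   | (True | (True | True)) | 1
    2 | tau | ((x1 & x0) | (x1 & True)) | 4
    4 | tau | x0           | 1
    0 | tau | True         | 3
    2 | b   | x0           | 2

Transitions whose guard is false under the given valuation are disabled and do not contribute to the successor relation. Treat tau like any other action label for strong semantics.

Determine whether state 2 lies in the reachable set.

Answer: UNREACHABLE

Working:
9 transition(s) survive guard evaluation.
depth 0: {0}
depth 1: {3}  cumulative {0,3}
depth 2: {1}  cumulative {0,1,3}
depth 3: {5}  cumulative {0,1,3,5}
depth 4: {4}  cumulative {0,1,3,4,5}
Reachable = {0,1,3,4,5}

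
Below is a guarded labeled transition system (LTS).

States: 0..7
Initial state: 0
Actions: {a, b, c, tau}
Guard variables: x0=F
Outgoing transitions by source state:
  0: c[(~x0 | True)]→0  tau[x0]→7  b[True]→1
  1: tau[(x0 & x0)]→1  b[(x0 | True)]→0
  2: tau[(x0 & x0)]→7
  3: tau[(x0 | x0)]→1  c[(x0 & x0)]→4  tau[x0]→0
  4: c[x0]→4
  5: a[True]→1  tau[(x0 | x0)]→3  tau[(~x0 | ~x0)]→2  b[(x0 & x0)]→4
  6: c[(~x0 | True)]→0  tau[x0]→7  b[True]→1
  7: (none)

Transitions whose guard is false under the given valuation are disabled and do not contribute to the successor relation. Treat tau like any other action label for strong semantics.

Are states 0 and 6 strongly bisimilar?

Answer: BISIMILAR

Analysis:
Compute ~ classes (split until stable):
  round 0: {{0,1,2,3,4,5,6,7}}
  round 1: {{0,6},{1},{2,3,4,7},{5}}
stable after 2 split(s): 4 block(s)
[0]={0,6}  [6]={0,6}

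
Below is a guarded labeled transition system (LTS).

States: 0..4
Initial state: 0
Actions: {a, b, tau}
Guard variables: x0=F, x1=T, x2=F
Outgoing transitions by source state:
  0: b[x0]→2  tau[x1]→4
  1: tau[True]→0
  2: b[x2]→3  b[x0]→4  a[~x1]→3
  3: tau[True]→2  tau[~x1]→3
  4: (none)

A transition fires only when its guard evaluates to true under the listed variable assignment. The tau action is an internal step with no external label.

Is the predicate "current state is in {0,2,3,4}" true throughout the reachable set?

Answer: INVARIANT HOLDS

Trace:
Allowed set {0,2,3,4}
R = {0,4}
  0: safe
  4: safe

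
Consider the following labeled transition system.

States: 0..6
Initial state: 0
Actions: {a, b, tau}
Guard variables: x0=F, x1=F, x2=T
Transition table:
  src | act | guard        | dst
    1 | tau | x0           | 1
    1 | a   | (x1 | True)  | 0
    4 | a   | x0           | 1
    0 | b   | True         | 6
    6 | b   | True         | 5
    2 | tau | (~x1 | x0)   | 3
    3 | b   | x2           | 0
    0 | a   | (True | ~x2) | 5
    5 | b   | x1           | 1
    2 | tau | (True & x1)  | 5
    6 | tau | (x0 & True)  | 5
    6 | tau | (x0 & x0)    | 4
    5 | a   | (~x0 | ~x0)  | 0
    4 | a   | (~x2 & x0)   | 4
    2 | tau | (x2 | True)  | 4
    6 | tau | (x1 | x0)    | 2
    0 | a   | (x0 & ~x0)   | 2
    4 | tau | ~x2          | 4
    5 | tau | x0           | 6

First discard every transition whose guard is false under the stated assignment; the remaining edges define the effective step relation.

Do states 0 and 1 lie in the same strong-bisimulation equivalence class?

Bisimulation quotient by refinement:
  π0 = {{0,1,2,3,4,5,6}}
  π1 = {{0},{1,5},{2},{3,6},{4}}
  π2 = {{0},{1,5},{2},{3},{4},{6}}
stable after 3 split(s): 6 block(s)
[0]={0}  [1]={1,5}

Answer: NOT BISIMILAR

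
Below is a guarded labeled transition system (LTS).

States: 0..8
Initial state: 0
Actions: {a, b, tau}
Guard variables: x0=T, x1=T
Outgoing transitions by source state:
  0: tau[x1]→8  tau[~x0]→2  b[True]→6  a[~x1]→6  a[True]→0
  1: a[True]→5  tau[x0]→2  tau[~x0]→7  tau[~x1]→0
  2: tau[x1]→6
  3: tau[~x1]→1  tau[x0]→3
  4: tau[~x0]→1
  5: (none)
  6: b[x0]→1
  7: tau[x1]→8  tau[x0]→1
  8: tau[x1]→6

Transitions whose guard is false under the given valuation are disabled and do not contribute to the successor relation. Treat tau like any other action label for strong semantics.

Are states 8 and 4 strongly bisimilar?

Answer: NOT BISIMILAR

Working:
Compute ~ classes (split until stable):
  round 0: {{0,1,2,3,4,5,6,7,8}}
  round 1: {{0},{1},{2,3,7,8},{4,5},{6}}
  round 2: {{0},{1},{2,8},{3},{4,5},{6},{7}}
Fixed point at round 3; 7 class(es).
class of 8: {2,8}; class of 4: {4,5}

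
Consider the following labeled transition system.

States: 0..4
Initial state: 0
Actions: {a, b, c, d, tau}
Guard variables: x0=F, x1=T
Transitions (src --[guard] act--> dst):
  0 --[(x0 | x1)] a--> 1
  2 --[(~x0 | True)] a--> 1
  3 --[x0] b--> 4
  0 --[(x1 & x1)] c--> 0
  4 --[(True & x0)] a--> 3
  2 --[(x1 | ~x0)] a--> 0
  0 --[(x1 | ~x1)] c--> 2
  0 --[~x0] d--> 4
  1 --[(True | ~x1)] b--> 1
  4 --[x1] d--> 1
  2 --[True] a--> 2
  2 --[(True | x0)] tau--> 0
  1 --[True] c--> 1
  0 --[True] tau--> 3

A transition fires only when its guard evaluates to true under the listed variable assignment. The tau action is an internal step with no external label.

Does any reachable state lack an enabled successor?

Answer: DEADLOCK at state 3

Trace:
R = {0,1,2,3,4}
  0: a→1  c→0  c→2  d→4  tau→3  [5 exit(s)]
  1: b→1  c→1  [2 exit(s)]
  2: a→0  a→1  a→2  tau→0  [4 exit(s)]
  3: ∅  [deadlock]
  4: d→1  [1 exit(s)]
Path to 3: tau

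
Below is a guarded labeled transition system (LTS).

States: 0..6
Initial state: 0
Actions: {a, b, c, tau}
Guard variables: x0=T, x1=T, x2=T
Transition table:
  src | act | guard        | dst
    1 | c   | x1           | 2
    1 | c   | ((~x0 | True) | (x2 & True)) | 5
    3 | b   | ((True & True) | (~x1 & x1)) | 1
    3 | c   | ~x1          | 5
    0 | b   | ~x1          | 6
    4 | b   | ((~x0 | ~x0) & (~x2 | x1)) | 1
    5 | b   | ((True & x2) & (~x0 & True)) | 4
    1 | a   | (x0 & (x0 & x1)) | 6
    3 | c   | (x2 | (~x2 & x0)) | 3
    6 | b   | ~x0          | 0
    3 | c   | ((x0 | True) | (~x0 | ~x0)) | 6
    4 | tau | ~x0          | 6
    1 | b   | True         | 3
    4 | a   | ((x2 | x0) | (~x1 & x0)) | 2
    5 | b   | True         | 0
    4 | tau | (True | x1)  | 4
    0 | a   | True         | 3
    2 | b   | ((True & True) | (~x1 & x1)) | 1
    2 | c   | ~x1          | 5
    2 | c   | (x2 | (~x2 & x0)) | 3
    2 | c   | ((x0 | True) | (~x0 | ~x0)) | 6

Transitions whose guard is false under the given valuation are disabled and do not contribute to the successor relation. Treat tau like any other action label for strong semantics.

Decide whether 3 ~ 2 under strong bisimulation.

Answer: BISIMILAR

Analysis:
Compute ~ classes (split until stable):
  π0 = {{0,1,2,3,4,5,6}}
  π1 = {{0},{1},{2,3},{4},{5},{6}}
6 equivalence class(es) (converged in 2)
class of 3: {2,3}; class of 2: {2,3}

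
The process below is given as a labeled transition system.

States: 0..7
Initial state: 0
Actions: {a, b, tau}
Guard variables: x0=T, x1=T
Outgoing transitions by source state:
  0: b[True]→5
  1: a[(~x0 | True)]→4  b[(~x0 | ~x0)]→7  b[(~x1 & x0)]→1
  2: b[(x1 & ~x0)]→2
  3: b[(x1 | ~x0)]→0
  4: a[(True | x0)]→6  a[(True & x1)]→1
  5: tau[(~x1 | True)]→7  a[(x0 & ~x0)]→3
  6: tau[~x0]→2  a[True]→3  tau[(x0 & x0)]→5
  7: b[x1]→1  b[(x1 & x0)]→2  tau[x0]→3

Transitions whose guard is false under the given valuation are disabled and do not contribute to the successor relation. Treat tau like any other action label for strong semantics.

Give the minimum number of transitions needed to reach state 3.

Answer: 3

Working:
Breadth-first toward 3:
  L0 = {0}
  L1 = {5}
  L2 = {7}
  L3 = {1,2,3}
3 enters at depth 3; path b·tau·tau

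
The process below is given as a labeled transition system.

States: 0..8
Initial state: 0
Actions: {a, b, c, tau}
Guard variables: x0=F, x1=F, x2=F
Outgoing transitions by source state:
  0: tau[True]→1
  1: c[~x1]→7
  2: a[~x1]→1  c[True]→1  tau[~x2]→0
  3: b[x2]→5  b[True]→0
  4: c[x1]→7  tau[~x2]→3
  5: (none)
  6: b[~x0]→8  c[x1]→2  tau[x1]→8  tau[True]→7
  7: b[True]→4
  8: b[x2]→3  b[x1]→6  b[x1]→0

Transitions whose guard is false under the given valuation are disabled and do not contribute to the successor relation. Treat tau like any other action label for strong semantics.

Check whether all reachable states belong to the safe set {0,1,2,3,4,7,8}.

Answer: INVARIANT HOLDS

Trace:
Safe = {0,1,2,3,4,7,8}
Reach set: {0,1,3,4,7}
  0: ✓
  1: ✓
  3: ✓
  4: ✓
  7: ✓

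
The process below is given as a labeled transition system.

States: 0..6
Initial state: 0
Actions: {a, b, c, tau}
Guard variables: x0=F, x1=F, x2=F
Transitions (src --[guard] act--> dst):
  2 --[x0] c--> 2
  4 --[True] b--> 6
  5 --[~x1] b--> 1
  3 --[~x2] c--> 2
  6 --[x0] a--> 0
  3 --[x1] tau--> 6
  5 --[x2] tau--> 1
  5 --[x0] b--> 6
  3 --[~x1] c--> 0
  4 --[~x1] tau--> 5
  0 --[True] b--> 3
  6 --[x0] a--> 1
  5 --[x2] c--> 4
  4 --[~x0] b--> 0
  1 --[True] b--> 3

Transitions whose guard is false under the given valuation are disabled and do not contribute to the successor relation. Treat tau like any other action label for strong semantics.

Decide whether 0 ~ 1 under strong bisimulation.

Answer: BISIMILAR

Working:
Refine partition for ~:
  P[0] = {{0,1,2,3,4,5,6}}
  P[1] = {{0,1,5},{2,6},{3},{4}}
  P[2] = {{0,1},{2,6},{3},{4},{5}}
5 equivalence class(es) (converged in 3)
0∈{0,1}, 1∈{0,1}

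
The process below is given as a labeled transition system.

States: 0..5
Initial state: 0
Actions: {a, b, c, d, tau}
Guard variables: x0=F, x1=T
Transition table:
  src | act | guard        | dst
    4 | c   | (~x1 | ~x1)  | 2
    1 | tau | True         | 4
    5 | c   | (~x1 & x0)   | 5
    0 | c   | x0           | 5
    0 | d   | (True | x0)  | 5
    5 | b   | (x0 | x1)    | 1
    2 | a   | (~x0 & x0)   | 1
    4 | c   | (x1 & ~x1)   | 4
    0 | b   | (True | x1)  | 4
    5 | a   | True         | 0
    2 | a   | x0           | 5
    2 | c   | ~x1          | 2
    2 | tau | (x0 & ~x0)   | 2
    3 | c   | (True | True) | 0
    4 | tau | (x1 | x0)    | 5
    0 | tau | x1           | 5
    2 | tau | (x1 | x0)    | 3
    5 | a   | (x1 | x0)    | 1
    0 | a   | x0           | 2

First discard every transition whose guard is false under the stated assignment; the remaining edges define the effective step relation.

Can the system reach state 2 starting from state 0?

After dropping false guards: 10 live edges.
Layer 0: {0}
Layer 1: {4,5}  now seen {0,4,5}
Layer 2: {1}  now seen {0,1,4,5}
R = {0,1,4,5}

Answer: UNREACHABLE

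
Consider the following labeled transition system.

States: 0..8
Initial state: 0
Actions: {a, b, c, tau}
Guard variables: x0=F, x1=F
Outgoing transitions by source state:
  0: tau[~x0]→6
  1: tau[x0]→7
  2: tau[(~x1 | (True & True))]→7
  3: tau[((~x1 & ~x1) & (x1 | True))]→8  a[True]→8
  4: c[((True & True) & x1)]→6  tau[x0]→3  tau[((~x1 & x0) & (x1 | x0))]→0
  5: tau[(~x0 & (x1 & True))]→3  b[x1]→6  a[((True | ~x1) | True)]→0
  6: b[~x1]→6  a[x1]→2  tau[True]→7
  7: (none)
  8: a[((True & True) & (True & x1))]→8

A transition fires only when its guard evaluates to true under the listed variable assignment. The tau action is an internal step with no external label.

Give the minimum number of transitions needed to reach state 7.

Answer: 2

Working:
BFS to 7:
  depth 0: {0}
  depth 1: {6}
  depth 2: {7}
depth(7)=2, e.g. tau·tau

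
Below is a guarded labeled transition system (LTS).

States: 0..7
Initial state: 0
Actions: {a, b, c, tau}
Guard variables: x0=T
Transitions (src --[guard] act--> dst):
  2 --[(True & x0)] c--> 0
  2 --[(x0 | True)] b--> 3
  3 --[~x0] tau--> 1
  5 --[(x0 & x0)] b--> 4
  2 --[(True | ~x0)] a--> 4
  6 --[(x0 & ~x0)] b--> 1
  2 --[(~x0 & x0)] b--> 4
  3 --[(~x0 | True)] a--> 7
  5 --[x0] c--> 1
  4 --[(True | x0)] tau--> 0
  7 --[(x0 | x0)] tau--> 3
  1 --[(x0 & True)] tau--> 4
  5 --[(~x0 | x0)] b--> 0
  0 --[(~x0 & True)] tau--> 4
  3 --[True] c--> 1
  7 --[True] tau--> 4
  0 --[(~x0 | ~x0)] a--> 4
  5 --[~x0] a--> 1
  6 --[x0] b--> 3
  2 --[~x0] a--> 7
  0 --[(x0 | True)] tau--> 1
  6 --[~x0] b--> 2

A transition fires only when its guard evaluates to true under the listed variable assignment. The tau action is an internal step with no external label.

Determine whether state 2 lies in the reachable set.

Guard filter leaves 14 enabled edge(s).
depth 0: {0}
depth 1: {1}  cumulative {0,1}
depth 2: {4}  cumulative {0,1,4}
R = {0,1,4}

Answer: UNREACHABLE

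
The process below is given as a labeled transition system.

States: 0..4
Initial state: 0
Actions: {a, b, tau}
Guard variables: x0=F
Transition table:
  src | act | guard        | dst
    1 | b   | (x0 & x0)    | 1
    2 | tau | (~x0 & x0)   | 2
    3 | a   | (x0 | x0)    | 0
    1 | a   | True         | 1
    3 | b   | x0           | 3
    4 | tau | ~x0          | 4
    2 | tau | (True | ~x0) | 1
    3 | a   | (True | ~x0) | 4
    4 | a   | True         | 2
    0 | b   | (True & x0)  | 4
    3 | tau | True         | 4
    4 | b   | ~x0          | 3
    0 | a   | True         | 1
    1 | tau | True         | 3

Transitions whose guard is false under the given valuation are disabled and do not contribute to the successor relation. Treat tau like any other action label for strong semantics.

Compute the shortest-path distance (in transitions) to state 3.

BFS to 3:
  Layer 0: {0}
  Layer 1: {1}
  Layer 2: {3}
first hit 3 at d=2 via a·tau

Answer: 2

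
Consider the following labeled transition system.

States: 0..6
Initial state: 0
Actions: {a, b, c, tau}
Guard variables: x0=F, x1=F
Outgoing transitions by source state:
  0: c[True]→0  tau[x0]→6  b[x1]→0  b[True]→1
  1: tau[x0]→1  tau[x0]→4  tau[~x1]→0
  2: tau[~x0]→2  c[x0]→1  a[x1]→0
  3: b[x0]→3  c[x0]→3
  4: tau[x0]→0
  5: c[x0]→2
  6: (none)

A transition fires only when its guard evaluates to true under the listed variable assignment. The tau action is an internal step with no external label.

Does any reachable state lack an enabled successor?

R = {0,1}
  0: b→1  c→0  [deg 2]
  1: tau→0  [deg 1]

Answer: DEADLOCK-FREE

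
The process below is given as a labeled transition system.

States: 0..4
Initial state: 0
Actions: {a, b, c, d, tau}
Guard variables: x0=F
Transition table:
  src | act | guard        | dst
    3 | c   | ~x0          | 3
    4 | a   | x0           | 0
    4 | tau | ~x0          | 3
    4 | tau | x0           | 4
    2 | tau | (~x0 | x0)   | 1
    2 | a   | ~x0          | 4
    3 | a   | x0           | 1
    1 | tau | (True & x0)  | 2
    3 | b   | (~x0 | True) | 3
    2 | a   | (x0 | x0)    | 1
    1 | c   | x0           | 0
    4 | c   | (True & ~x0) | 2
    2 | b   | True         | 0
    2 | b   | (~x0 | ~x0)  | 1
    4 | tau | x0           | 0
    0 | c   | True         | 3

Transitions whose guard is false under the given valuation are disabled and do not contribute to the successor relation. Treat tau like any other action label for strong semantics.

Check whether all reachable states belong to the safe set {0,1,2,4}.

Answer: INVARIANT VIOLATED at state 3

Analysis:
Allowed set {0,1,2,4}
Reach set: {0,3}
  0: ok
  3: VIOLATES
counterexample path to 3: c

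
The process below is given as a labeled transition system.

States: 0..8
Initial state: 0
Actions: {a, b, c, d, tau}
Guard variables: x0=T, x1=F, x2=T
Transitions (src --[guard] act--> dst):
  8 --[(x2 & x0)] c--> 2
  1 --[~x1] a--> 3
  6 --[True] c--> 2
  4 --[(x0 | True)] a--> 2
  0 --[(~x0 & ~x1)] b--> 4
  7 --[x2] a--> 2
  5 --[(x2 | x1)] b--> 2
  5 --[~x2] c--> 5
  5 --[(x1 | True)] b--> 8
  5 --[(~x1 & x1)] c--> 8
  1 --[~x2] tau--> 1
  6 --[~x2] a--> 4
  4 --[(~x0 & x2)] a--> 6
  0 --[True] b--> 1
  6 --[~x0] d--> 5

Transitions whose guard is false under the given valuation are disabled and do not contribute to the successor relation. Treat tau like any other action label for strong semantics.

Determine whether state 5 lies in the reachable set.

Answer: UNREACHABLE

Analysis:
8 transition(s) survive guard evaluation.
L0 = {0}
L1 = {1}  total {0,1}
L2 = {3}  total {0,1,3}
Reachable = {0,1,3}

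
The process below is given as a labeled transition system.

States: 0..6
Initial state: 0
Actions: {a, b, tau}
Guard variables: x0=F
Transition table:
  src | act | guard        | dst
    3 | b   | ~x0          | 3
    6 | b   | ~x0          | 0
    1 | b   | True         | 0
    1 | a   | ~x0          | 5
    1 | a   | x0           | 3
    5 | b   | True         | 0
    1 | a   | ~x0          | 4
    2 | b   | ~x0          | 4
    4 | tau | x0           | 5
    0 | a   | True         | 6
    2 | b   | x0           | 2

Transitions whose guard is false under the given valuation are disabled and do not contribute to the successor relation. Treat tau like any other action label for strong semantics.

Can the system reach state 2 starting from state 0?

Guard filter leaves 8 enabled edge(s).
Layer 0: {0}
Layer 1: {6}  total {0,6}
Reach set: {0,6}

Answer: UNREACHABLE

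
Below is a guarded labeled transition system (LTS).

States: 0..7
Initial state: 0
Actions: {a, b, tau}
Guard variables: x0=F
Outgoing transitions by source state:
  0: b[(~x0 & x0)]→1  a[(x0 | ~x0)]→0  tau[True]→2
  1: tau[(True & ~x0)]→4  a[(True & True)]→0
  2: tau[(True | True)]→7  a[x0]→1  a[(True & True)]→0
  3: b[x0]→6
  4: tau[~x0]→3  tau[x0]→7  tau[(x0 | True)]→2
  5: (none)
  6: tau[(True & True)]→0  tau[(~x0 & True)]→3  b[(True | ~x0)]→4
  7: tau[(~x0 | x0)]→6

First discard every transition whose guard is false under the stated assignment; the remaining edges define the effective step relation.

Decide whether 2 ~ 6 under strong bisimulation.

Bisimulation quotient by refinement:
  π0 = {{0,1,2,3,4,5,6,7}}
  π1 = {{0,1,2},{3,5},{4,7},{6}}
  π2 = {{0},{1,2},{3,5},{4},{6},{7}}
  π3 = {{0},{1},{2},{3,5},{4},{6},{7}}
7 equivalence class(es) (converged in 4)
class of 2: {2}; class of 6: {6}

Answer: NOT BISIMILAR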